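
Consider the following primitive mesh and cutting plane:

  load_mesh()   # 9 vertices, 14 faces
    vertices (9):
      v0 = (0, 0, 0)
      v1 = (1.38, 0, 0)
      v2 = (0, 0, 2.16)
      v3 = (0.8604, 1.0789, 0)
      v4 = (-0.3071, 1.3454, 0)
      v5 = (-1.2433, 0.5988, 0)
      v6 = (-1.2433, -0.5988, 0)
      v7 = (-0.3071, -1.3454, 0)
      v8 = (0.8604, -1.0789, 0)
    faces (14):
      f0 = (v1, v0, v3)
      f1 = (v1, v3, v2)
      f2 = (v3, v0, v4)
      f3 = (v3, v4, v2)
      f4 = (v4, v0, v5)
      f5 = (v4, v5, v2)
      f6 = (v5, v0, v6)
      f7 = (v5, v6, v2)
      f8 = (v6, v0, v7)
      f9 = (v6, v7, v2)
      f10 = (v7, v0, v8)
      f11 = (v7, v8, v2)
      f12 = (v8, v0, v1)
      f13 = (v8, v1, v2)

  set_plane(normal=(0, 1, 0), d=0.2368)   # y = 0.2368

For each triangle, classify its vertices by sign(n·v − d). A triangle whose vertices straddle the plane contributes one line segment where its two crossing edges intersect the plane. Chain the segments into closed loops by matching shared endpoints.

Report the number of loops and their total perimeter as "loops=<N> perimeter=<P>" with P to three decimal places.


Straddling triangles (8 of 14):
  (v1,v0,v3) [--+] → (0.188843, 0.2368, 0)–(1.26596, 0.2368, 0)  len=1.0771
  (v1,v3,v2) [-+-] → (1.26596, 0.2368, 0)–(0.188843, 0.2368, 1.68592)  len=2.0006
  (v3,v0,v4) [+-+] → (0.188843, 0.2368, 0)–(-0.0540518, 0.2368, 0)  len=0.2429
  (v3,v4,v2) [++-] → (-0.0540518, 0.2368, 1.77982)–(0.188843, 0.2368, 1.68592)  len=0.2604
  (v4,v0,v5) [+-+] → (-0.0540518, 0.2368, 0)–(-0.491672, 0.2368, 0)  len=0.4376
  (v4,v5,v2) [++-] → (-0.491672, 0.2368, 1.30581)–(-0.0540518, 0.2368, 1.77982)  len=0.6451
  (v5,v0,v6) [+--] → (-0.491672, 0.2368, 0)–(-1.2433, 0.2368, 0)  len=0.7516
  (v5,v6,v2) [+--] → (-1.2433, 0.2368, 0)–(-0.491672, 0.2368, 1.30581)  len=1.5067

Chained into 1 loop(s):
  loop 1: 8 segments, perimeter = 6.9221
Total perimeter = 6.922

loops=1 perimeter=6.922


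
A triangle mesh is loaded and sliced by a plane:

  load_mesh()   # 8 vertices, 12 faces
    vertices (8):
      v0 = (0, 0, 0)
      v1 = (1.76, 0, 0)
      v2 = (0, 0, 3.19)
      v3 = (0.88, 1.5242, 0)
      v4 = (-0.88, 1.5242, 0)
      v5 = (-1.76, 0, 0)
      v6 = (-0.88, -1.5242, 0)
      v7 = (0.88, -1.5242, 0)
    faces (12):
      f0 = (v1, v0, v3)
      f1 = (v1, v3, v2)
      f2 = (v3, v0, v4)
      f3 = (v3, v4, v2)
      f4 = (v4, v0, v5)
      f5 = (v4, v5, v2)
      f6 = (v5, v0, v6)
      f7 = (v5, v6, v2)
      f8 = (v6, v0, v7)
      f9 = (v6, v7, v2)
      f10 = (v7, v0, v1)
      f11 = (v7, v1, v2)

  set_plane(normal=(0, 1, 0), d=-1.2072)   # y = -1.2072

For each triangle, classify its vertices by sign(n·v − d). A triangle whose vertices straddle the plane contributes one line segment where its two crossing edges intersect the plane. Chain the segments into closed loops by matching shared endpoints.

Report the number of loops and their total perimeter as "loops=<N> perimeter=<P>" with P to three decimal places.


loops=1 perimeter=5.035

Straddling triangles (6 of 12):
  (v5,v0,v6) [++-] → (-0.696979, -1.2072, 0)–(-1.06302, -1.2072, 0)  len=0.3660
  (v5,v6,v2) [+-+] → (-1.06302, -1.2072, 0)–(-0.696979, -1.2072, 0.66345)  len=0.7577
  (v6,v0,v7) [-+-] → (-0.696979, -1.2072, 0)–(0.696979, -1.2072, 0)  len=1.3940
  (v6,v7,v2) [--+] → (0.696979, -1.2072, 0.66345)–(-0.696979, -1.2072, 0.66345)  len=1.3940
  (v7,v0,v1) [-++] → (0.696979, -1.2072, 0)–(1.06302, -1.2072, 0)  len=0.3660
  (v7,v1,v2) [-++] → (1.06302, -1.2072, 0)–(0.696979, -1.2072, 0.66345)  len=0.7577

Chained into 1 loop(s):
  loop 1: 6 segments, perimeter = 5.0355
Total perimeter = 5.035


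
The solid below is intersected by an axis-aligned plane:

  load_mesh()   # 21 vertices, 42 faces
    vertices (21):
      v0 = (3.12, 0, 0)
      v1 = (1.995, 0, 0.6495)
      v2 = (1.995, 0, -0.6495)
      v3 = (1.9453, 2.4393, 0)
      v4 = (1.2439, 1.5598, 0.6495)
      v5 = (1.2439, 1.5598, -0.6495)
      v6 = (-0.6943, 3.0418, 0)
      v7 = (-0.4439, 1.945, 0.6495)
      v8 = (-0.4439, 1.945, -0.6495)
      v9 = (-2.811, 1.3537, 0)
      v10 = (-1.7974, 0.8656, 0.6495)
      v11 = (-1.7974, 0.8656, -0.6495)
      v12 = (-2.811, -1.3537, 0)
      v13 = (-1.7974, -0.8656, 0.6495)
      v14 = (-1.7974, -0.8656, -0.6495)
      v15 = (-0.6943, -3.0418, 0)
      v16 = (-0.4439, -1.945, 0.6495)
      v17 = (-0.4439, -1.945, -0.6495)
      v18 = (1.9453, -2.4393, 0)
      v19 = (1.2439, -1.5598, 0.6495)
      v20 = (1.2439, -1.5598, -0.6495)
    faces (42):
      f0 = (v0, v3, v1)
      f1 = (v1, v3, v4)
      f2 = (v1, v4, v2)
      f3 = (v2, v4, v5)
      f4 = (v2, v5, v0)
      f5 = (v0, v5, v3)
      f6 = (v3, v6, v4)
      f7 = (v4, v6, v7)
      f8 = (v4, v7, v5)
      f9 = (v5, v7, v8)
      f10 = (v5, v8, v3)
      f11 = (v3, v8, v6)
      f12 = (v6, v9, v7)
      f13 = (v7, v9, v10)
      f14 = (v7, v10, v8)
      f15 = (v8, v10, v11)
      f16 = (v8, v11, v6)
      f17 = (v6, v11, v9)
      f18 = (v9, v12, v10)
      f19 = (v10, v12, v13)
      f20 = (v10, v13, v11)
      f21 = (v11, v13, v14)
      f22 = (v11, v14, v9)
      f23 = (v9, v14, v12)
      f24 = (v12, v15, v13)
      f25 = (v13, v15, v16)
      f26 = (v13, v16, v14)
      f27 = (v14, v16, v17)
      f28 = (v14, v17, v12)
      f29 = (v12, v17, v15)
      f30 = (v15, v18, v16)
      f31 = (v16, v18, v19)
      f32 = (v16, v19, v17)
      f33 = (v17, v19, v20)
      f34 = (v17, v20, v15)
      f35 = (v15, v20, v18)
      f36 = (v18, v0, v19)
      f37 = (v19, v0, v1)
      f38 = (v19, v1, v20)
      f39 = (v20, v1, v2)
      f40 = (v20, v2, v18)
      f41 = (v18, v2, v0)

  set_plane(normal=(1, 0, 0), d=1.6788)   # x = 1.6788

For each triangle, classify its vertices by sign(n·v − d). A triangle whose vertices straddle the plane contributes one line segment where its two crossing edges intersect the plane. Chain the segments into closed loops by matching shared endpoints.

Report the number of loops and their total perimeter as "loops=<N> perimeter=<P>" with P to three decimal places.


loops=2 perimeter=10.475

Straddling triangles (16 of 42):
  (v1,v3,v4) [++-] → (1.6788, 2.10513, 0.24678)–(1.6788, 0.656649, 0.6495)  len=1.5034
  (v1,v4,v2) [+-+] → (1.6788, 0.656649, 0.6495)–(1.6788, 0.656649, -0.102644)  len=0.7521
  (v2,v4,v5) [+--] → (1.6788, 0.656649, -0.102644)–(1.6788, 0.656649, -0.6495)  len=0.5469
  (v2,v5,v0) [+-+] → (1.6788, 0.656649, -0.6495)–(1.6788, 1.19822, -0.498939)  len=0.5621
  (v0,v5,v3) [+-+] → (1.6788, 1.19822, -0.498939)–(1.6788, 2.10513, -0.24678)  len=0.9413
  (v3,v6,v4) [+--] → (1.6788, 2.50013, 0)–(1.6788, 2.10513, 0.24678)  len=0.4658
  (v5,v8,v3) [--+] → (1.6788, 2.38416, -0.0724476)–(1.6788, 2.10513, -0.24678)  len=0.3290
  (v3,v8,v6) [+--] → (1.6788, 2.38416, -0.0724476)–(1.6788, 2.50013, 0)  len=0.1367
  (v15,v18,v16) [-+-] → (1.6788, -2.50013, 0)–(1.6788, -2.38416, 0.0724476)  len=0.1367
  (v16,v18,v19) [-+-] → (1.6788, -2.38416, 0.0724476)–(1.6788, -2.10513, 0.24678)  len=0.3290
  (v15,v20,v18) [--+] → (1.6788, -2.10513, -0.24678)–(1.6788, -2.50013, 0)  len=0.4658
  (v18,v0,v19) [++-] → (1.6788, -1.19822, 0.498939)–(1.6788, -2.10513, 0.24678)  len=0.9413
  (v19,v0,v1) [-++] → (1.6788, -1.19822, 0.498939)–(1.6788, -0.656649, 0.6495)  len=0.5621
  (v19,v1,v20) [-+-] → (1.6788, -0.656649, 0.6495)–(1.6788, -0.656649, 0.102644)  len=0.5469
  (v20,v1,v2) [-++] → (1.6788, -0.656649, 0.102644)–(1.6788, -0.656649, -0.6495)  len=0.7521
  (v20,v2,v18) [-++] → (1.6788, -0.656649, -0.6495)–(1.6788, -2.10513, -0.24678)  len=1.5034

Chained into 2 loop(s):
  loop 1: 8 segments, perimeter = 5.2374
  loop 2: 8 segments, perimeter = 5.2374
Total perimeter = 10.475


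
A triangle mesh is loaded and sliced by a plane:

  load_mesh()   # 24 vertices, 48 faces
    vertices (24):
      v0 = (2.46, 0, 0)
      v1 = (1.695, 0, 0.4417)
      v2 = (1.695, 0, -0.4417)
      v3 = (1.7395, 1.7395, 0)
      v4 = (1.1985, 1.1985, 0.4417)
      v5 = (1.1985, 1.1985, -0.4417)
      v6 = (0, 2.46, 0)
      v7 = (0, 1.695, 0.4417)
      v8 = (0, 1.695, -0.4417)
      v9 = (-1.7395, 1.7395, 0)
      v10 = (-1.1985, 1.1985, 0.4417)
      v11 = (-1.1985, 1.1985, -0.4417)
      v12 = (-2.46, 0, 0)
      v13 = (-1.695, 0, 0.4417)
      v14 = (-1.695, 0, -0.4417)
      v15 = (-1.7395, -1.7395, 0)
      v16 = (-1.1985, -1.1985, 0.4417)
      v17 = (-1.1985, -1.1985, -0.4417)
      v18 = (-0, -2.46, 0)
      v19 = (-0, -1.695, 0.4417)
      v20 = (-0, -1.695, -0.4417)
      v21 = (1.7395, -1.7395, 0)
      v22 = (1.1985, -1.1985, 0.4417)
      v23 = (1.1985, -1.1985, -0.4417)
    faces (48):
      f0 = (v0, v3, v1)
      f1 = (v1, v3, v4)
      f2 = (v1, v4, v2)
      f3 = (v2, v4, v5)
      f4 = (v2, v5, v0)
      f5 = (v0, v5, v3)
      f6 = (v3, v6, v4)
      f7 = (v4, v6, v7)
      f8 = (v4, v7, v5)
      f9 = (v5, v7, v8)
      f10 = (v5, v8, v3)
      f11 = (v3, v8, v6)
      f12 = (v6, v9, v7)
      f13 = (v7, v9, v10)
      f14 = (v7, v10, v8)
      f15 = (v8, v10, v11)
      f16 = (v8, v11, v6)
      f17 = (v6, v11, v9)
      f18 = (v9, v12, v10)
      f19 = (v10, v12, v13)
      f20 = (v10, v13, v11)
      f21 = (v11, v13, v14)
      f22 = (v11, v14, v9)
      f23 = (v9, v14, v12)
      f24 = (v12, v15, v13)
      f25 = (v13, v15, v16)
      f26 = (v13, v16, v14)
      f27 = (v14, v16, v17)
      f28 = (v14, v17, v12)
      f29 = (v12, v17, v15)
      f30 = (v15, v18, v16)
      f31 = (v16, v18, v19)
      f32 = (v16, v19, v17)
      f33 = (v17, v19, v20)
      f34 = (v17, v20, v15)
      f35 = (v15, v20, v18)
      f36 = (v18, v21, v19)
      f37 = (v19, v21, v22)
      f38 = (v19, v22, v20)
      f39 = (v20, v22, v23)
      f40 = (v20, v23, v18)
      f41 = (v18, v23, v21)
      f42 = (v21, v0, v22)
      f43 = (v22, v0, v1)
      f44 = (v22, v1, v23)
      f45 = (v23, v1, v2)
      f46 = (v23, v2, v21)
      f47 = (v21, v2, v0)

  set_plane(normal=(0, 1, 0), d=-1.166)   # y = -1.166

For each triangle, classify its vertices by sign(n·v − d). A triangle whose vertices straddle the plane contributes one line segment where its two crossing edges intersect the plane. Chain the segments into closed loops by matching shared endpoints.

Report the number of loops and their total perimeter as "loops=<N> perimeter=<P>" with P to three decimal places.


Straddling triangles (12 of 48):
  (v12,v15,v13) [+-+] → (-1.97704, -1.166, 0)–(-1.72483, -1.166, 0.145625)  len=0.2912
  (v13,v15,v16) [+--] → (-1.72483, -1.166, 0.145625)–(-1.21196, -1.166, 0.4417)  len=0.5922
  (v13,v16,v14) [+-+] → (-1.21196, -1.166, 0.4417)–(-1.21196, -1.166, 0.417745)  len=0.0240
  (v14,v16,v17) [+--] → (-1.21196, -1.166, 0.417745)–(-1.21196, -1.166, -0.4417)  len=0.8594
  (v14,v17,v12) [+-+] → (-1.21196, -1.166, -0.4417)–(-1.23271, -1.166, -0.429722)  len=0.0240
  (v12,v17,v15) [+--] → (-1.23271, -1.166, -0.429722)–(-1.97704, -1.166, 0)  len=0.8595
  (v21,v0,v22) [-+-] → (1.97704, -1.166, 0)–(1.23271, -1.166, 0.429722)  len=0.8595
  (v22,v0,v1) [-++] → (1.23271, -1.166, 0.429722)–(1.21196, -1.166, 0.4417)  len=0.0240
  (v22,v1,v23) [-+-] → (1.21196, -1.166, 0.4417)–(1.21196, -1.166, -0.417745)  len=0.8594
  (v23,v1,v2) [-++] → (1.21196, -1.166, -0.417745)–(1.21196, -1.166, -0.4417)  len=0.0240
  (v23,v2,v21) [-+-] → (1.21196, -1.166, -0.4417)–(1.72483, -1.166, -0.145625)  len=0.5922
  (v21,v2,v0) [-++] → (1.72483, -1.166, -0.145625)–(1.97704, -1.166, 0)  len=0.2912

Chained into 2 loop(s):
  loop 1: 6 segments, perimeter = 2.6503
  loop 2: 6 segments, perimeter = 2.6503
Total perimeter = 5.301

loops=2 perimeter=5.301


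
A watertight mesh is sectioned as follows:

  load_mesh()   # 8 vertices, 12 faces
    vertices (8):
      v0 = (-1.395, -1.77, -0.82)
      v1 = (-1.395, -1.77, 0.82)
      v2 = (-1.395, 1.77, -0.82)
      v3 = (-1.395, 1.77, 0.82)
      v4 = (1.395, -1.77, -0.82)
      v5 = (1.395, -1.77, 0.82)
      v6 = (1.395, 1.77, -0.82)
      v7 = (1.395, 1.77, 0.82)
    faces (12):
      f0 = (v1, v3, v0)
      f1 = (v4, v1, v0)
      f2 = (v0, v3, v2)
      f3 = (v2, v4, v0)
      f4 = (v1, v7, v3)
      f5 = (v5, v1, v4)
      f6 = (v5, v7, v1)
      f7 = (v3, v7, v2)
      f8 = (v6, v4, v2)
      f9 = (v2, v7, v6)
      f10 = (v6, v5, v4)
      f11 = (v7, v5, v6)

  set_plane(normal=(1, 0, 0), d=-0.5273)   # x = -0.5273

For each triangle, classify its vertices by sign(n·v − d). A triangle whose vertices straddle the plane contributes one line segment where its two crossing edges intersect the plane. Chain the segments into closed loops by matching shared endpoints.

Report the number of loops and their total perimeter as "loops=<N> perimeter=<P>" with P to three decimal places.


Straddling triangles (8 of 12):
  (v4,v1,v0) [+--] → (-0.5273, -1.77, 0.309954)–(-0.5273, -1.77, -0.82)  len=1.1300
  (v2,v4,v0) [-+-] → (-0.5273, 0.669047, -0.82)–(-0.5273, -1.77, -0.82)  len=2.4390
  (v1,v7,v3) [-+-] → (-0.5273, -0.669047, 0.82)–(-0.5273, 1.77, 0.82)  len=2.4390
  (v5,v1,v4) [+-+] → (-0.5273, -1.77, 0.82)–(-0.5273, -1.77, 0.309954)  len=0.5100
  (v5,v7,v1) [++-] → (-0.5273, -0.669047, 0.82)–(-0.5273, -1.77, 0.82)  len=1.1010
  (v3,v7,v2) [-+-] → (-0.5273, 1.77, 0.82)–(-0.5273, 1.77, -0.309954)  len=1.1300
  (v6,v4,v2) [++-] → (-0.5273, 0.669047, -0.82)–(-0.5273, 1.77, -0.82)  len=1.1010
  (v2,v7,v6) [-++] → (-0.5273, 1.77, -0.309954)–(-0.5273, 1.77, -0.82)  len=0.5100

Chained into 1 loop(s):
  loop 1: 8 segments, perimeter = 10.3600
Total perimeter = 10.360

loops=1 perimeter=10.360


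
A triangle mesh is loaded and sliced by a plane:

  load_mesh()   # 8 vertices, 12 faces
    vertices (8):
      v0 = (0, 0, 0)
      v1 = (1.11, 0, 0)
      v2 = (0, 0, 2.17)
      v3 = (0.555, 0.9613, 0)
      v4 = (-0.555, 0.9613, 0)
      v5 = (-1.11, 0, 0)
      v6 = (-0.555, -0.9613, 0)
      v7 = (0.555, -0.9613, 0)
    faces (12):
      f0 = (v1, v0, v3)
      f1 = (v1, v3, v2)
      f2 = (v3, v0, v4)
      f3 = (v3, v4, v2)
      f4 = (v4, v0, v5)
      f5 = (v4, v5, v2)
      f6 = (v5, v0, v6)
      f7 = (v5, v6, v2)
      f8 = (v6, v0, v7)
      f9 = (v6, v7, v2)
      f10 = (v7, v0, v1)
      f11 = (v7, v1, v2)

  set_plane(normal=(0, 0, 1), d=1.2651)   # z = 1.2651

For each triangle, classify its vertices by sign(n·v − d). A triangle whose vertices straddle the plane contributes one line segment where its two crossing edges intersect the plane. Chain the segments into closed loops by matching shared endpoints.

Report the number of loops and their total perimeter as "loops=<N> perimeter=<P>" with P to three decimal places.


loops=1 perimeter=2.777

Straddling triangles (6 of 12):
  (v1,v3,v2) [--+] → (0.231438, 0.400867, 1.2651)–(0.462875, 0, 1.2651)  len=0.4629
  (v3,v4,v2) [--+] → (-0.231438, 0.400867, 1.2651)–(0.231438, 0.400867, 1.2651)  len=0.4629
  (v4,v5,v2) [--+] → (-0.462875, 0, 1.2651)–(-0.231438, 0.400867, 1.2651)  len=0.4629
  (v5,v6,v2) [--+] → (-0.231438, -0.400867, 1.2651)–(-0.462875, 0, 1.2651)  len=0.4629
  (v6,v7,v2) [--+] → (0.231438, -0.400867, 1.2651)–(-0.231438, -0.400867, 1.2651)  len=0.4629
  (v7,v1,v2) [--+] → (0.462875, 0, 1.2651)–(0.231438, -0.400867, 1.2651)  len=0.4629

Chained into 1 loop(s):
  loop 1: 6 segments, perimeter = 2.7773
Total perimeter = 2.777


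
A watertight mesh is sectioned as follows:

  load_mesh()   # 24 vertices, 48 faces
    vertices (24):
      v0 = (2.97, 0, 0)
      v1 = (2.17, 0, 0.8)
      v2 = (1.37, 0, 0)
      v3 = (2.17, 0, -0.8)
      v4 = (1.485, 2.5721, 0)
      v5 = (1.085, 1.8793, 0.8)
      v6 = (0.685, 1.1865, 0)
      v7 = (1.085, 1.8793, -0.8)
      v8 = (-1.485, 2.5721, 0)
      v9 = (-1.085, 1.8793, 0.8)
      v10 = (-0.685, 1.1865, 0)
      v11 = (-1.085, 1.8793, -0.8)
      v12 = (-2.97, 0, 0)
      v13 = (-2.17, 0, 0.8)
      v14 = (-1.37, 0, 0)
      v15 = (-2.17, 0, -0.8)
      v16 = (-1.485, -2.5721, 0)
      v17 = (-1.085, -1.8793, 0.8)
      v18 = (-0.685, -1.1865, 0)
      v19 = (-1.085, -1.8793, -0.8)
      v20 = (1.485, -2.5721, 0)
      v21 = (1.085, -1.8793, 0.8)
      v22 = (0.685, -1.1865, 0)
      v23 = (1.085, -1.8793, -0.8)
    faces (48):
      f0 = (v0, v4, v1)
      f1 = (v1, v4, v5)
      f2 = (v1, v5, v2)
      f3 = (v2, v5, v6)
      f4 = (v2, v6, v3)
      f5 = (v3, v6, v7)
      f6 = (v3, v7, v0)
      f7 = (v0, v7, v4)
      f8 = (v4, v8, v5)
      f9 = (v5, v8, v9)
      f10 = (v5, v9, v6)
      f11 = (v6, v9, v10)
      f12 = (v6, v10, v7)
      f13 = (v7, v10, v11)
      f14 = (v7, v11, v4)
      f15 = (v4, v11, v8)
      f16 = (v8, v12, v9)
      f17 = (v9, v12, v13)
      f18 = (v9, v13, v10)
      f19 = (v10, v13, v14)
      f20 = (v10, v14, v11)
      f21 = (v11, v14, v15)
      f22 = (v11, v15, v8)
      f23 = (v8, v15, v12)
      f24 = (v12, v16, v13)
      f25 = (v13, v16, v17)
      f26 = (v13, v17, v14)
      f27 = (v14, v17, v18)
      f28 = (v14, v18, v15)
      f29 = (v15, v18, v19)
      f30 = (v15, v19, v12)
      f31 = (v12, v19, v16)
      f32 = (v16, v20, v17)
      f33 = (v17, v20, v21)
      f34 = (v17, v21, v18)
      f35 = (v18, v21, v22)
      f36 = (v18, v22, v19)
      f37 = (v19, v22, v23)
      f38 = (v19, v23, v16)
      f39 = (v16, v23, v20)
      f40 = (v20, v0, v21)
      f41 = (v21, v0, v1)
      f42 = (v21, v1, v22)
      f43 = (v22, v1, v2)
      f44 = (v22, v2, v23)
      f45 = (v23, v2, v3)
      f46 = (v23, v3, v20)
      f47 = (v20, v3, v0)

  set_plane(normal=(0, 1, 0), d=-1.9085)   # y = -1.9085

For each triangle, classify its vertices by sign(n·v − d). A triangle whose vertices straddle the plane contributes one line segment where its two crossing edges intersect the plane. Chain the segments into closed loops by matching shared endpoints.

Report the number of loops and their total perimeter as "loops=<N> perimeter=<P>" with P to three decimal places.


loops=1 perimeter=8.742

Straddling triangles (10 of 48):
  (v12,v16,v13) [+-+] → (-1.86813, -1.9085, 0)–(-1.66173, -1.9085, 0.206399)  len=0.2919
  (v13,v16,v17) [+-+] → (-1.66173, -1.9085, 0.206399)–(-1.10186, -1.9085, 0.766282)  len=0.7918
  (v12,v19,v16) [++-] → (-1.10186, -1.9085, -0.766282)–(-1.86813, -1.9085, 0)  len=1.0837
  (v16,v20,v17) [--+] → (-0.97668, -1.9085, 0.766282)–(-1.10186, -1.9085, 0.766282)  len=0.1252
  (v17,v20,v21) [+-+] → (-0.97668, -1.9085, 0.766282)–(1.10186, -1.9085, 0.766282)  len=2.0785
  (v19,v23,v16) [++-] → (0.97668, -1.9085, -0.766282)–(-1.10186, -1.9085, -0.766282)  len=2.0785
  (v16,v23,v20) [-+-] → (0.97668, -1.9085, -0.766282)–(1.10186, -1.9085, -0.766282)  len=0.1252
  (v20,v0,v21) [-++] → (1.86813, -1.9085, 0)–(1.10186, -1.9085, 0.766282)  len=1.0837
  (v23,v3,v20) [++-] → (1.66173, -1.9085, -0.206399)–(1.10186, -1.9085, -0.766282)  len=0.7918
  (v20,v3,v0) [-++] → (1.66173, -1.9085, -0.206399)–(1.86813, -1.9085, 0)  len=0.2919

Chained into 1 loop(s):
  loop 1: 10 segments, perimeter = 8.7421
Total perimeter = 8.742


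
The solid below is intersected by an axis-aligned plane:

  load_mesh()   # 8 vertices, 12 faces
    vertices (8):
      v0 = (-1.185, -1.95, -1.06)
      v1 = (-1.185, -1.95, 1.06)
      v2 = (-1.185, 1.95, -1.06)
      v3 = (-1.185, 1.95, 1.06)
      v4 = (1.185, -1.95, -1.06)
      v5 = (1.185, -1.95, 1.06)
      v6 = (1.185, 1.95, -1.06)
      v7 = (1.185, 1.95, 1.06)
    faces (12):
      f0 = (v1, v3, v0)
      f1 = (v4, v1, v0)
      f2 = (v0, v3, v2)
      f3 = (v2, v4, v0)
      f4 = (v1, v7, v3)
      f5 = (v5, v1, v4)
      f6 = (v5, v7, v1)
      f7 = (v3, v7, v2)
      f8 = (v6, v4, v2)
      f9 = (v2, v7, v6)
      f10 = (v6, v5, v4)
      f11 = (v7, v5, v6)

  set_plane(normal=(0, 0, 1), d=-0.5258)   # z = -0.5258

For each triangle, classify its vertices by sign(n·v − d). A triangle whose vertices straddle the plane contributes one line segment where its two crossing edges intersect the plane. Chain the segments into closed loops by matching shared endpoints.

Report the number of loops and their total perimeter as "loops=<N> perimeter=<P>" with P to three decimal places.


loops=1 perimeter=12.540

Straddling triangles (8 of 12):
  (v1,v3,v0) [++-] → (-1.185, -0.967274, -0.5258)–(-1.185, -1.95, -0.5258)  len=0.9827
  (v4,v1,v0) [-+-] → (0.587805, -1.95, -0.5258)–(-1.185, -1.95, -0.5258)  len=1.7728
  (v0,v3,v2) [-+-] → (-1.185, -0.967274, -0.5258)–(-1.185, 1.95, -0.5258)  len=2.9173
  (v5,v1,v4) [++-] → (0.587805, -1.95, -0.5258)–(1.185, -1.95, -0.5258)  len=0.5972
  (v3,v7,v2) [++-] → (-0.587805, 1.95, -0.5258)–(-1.185, 1.95, -0.5258)  len=0.5972
  (v2,v7,v6) [-+-] → (-0.587805, 1.95, -0.5258)–(1.185, 1.95, -0.5258)  len=1.7728
  (v6,v5,v4) [-+-] → (1.185, 0.967274, -0.5258)–(1.185, -1.95, -0.5258)  len=2.9173
  (v7,v5,v6) [++-] → (1.185, 0.967274, -0.5258)–(1.185, 1.95, -0.5258)  len=0.9827

Chained into 1 loop(s):
  loop 1: 8 segments, perimeter = 12.5400
Total perimeter = 12.540


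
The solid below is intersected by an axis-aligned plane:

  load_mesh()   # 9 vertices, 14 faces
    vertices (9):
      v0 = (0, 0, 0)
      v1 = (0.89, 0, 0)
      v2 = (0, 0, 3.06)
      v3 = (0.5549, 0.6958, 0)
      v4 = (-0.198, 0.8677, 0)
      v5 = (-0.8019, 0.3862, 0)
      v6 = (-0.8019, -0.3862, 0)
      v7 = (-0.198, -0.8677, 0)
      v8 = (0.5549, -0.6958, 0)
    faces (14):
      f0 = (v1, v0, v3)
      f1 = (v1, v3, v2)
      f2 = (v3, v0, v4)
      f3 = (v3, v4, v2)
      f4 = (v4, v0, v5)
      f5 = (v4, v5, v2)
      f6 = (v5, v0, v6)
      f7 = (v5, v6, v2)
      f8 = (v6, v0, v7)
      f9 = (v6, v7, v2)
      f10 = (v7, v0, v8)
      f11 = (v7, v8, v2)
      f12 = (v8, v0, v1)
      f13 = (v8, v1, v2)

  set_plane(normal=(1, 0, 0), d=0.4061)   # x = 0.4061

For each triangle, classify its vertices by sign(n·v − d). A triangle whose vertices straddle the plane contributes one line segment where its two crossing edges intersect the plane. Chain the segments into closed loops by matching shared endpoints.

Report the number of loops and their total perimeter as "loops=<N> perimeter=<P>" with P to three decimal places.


loops=1 perimeter=5.129

Straddling triangles (8 of 14):
  (v1,v0,v3) [+-+] → (0.4061, 0, 0)–(0.4061, 0.509217, 0)  len=0.5092
  (v1,v3,v2) [++-] → (0.4061, 0.509217, 0.820559)–(0.4061, 0, 1.66375)  len=0.9850
  (v3,v0,v4) [+--] → (0.4061, 0.509217, 0)–(0.4061, 0.729774, 0)  len=0.2206
  (v3,v4,v2) [+--] → (0.4061, 0.729774, 0)–(0.4061, 0.509217, 0.820559)  len=0.8497
  (v7,v0,v8) [--+] → (0.4061, -0.509217, 0)–(0.4061, -0.729774, 0)  len=0.2206
  (v7,v8,v2) [-+-] → (0.4061, -0.729774, 0)–(0.4061, -0.509217, 0.820559)  len=0.8497
  (v8,v0,v1) [+-+] → (0.4061, -0.509217, 0)–(0.4061, 0, 0)  len=0.5092
  (v8,v1,v2) [++-] → (0.4061, 0, 1.66375)–(0.4061, -0.509217, 0.820559)  len=0.9850

Chained into 1 loop(s):
  loop 1: 8 segments, perimeter = 5.1290
Total perimeter = 5.129


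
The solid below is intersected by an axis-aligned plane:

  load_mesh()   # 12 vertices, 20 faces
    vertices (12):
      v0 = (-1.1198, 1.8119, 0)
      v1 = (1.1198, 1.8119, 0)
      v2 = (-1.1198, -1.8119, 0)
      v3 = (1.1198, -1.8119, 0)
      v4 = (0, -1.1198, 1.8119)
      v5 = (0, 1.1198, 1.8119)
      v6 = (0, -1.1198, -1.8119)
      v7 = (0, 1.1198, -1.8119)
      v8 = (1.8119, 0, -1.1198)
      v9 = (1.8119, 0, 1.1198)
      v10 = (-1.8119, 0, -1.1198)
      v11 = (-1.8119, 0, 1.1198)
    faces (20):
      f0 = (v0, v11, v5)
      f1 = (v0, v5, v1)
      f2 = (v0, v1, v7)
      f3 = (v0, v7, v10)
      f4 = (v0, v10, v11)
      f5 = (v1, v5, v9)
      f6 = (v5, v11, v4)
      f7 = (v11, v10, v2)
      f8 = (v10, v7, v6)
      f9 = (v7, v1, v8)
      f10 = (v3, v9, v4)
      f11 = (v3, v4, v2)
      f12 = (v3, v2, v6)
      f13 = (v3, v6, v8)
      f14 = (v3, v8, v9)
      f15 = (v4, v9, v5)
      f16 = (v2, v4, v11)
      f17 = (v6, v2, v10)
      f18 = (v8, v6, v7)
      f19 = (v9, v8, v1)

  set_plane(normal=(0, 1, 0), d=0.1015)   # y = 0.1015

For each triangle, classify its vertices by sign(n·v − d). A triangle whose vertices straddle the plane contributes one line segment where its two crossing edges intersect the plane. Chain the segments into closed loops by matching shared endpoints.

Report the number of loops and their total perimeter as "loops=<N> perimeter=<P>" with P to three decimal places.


loops=1 perimeter=11.993

Straddling triangles (10 of 20):
  (v0,v11,v5) [+-+] → (-1.77313, 0.1015, 1.05707)–(-1.64767, 0.1015, 1.18253)  len=0.1774
  (v0,v7,v10) [++-] → (-1.64767, 0.1015, -1.18253)–(-1.77313, 0.1015, -1.05707)  len=0.1774
  (v0,v10,v11) [+--] → (-1.77313, 0.1015, -1.05707)–(-1.77313, 0.1015, 1.05707)  len=2.1141
  (v1,v5,v9) [++-] → (1.64767, 0.1015, 1.18253)–(1.77313, 0.1015, 1.05707)  len=0.1774
  (v5,v11,v4) [+--] → (-1.64767, 0.1015, 1.18253)–(0, 0.1015, 1.8119)  len=1.7638
  (v10,v7,v6) [-+-] → (-1.64767, 0.1015, -1.18253)–(0, 0.1015, -1.8119)  len=1.7638
  (v7,v1,v8) [++-] → (1.77313, 0.1015, -1.05707)–(1.64767, 0.1015, -1.18253)  len=0.1774
  (v4,v9,v5) [--+] → (1.64767, 0.1015, 1.18253)–(0, 0.1015, 1.8119)  len=1.7638
  (v8,v6,v7) [--+] → (0, 0.1015, -1.8119)–(1.64767, 0.1015, -1.18253)  len=1.7638
  (v9,v8,v1) [--+] → (1.77313, 0.1015, -1.05707)–(1.77313, 0.1015, 1.05707)  len=2.1141

Chained into 1 loop(s):
  loop 1: 10 segments, perimeter = 11.9931
Total perimeter = 11.993


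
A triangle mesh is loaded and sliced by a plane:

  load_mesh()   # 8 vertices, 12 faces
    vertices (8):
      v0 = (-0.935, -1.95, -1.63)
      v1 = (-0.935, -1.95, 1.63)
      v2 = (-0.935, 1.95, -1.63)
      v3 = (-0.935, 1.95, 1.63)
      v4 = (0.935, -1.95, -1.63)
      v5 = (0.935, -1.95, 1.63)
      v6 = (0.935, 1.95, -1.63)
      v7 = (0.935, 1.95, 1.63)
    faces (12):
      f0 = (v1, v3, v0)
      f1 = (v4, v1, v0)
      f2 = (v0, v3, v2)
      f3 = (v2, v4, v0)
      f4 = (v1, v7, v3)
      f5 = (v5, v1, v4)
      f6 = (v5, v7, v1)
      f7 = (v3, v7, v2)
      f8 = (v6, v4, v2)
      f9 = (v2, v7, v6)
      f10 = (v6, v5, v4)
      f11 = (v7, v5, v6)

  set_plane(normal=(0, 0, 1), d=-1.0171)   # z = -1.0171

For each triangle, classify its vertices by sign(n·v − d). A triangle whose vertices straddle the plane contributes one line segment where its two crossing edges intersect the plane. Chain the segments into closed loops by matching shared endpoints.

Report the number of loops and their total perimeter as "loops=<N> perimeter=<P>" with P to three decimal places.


Straddling triangles (8 of 12):
  (v1,v3,v0) [++-] → (-0.935, -1.21678, -1.0171)–(-0.935, -1.95, -1.0171)  len=0.7332
  (v4,v1,v0) [-+-] → (0.583429, -1.95, -1.0171)–(-0.935, -1.95, -1.0171)  len=1.5184
  (v0,v3,v2) [-+-] → (-0.935, -1.21678, -1.0171)–(-0.935, 1.95, -1.0171)  len=3.1668
  (v5,v1,v4) [++-] → (0.583429, -1.95, -1.0171)–(0.935, -1.95, -1.0171)  len=0.3516
  (v3,v7,v2) [++-] → (-0.583429, 1.95, -1.0171)–(-0.935, 1.95, -1.0171)  len=0.3516
  (v2,v7,v6) [-+-] → (-0.583429, 1.95, -1.0171)–(0.935, 1.95, -1.0171)  len=1.5184
  (v6,v5,v4) [-+-] → (0.935, 1.21678, -1.0171)–(0.935, -1.95, -1.0171)  len=3.1668
  (v7,v5,v6) [++-] → (0.935, 1.21678, -1.0171)–(0.935, 1.95, -1.0171)  len=0.7332

Chained into 1 loop(s):
  loop 1: 8 segments, perimeter = 11.5400
Total perimeter = 11.540

loops=1 perimeter=11.540


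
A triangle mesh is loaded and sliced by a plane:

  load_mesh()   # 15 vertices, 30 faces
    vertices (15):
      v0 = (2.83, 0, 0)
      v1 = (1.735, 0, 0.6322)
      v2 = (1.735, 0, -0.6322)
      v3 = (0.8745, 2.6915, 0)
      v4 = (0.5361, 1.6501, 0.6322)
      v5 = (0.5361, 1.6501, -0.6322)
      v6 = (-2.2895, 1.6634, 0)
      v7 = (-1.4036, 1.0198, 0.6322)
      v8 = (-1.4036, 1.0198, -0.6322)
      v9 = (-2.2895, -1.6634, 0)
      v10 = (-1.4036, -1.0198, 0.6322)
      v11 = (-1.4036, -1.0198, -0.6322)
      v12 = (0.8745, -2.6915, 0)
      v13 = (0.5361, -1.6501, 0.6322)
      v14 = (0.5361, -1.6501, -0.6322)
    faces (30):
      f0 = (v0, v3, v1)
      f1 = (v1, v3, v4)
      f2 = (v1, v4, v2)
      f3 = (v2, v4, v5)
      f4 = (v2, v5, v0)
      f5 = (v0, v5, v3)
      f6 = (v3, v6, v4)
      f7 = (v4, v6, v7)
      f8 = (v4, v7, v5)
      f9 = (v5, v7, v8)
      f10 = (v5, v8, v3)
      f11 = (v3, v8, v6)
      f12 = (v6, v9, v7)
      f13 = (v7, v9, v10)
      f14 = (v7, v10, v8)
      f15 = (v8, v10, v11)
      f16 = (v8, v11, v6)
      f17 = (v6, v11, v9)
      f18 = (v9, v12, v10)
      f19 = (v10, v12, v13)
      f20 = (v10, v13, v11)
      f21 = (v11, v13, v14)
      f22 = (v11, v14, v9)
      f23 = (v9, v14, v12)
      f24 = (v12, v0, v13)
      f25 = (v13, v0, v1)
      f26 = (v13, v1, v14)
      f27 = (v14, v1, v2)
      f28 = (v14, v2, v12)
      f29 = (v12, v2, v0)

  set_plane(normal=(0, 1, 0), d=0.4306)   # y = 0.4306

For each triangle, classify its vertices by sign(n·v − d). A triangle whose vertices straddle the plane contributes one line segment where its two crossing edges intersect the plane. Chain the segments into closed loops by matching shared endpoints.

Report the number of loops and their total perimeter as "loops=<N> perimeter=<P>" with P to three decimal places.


loops=2 perimeter=7.234

Straddling triangles (12 of 30):
  (v0,v3,v1) [-+-] → (2.51715, 0.4306, 0)–(1.59733, 0.4306, 0.531057)  len=1.0621
  (v1,v3,v4) [-++] → (1.59733, 0.4306, 0.531057)–(1.42214, 0.4306, 0.6322)  len=0.2023
  (v1,v4,v2) [-+-] → (1.42214, 0.4306, 0.6322)–(1.42214, 0.4306, -0.30225)  len=0.9344
  (v2,v4,v5) [-++] → (1.42214, 0.4306, -0.30225)–(1.42214, 0.4306, -0.6322)  len=0.3300
  (v2,v5,v0) [-+-] → (1.42214, 0.4306, -0.6322)–(2.2314, 0.4306, -0.164975)  len=0.9344
  (v0,v5,v3) [-++] → (2.2314, 0.4306, -0.164975)–(2.51715, 0.4306, 0)  len=0.3300
  (v6,v9,v7) [+-+] → (-2.2895, 0.4306, 0)–(-1.59813, 0.4306, 0.493376)  len=0.8494
  (v7,v9,v10) [+--] → (-1.59813, 0.4306, 0.493376)–(-1.4036, 0.4306, 0.6322)  len=0.2390
  (v7,v10,v8) [+-+] → (-1.4036, 0.4306, 0.6322)–(-1.4036, 0.4306, -0.26694)  len=0.8991
  (v8,v10,v11) [+--] → (-1.4036, 0.4306, -0.26694)–(-1.4036, 0.4306, -0.6322)  len=0.3653
  (v8,v11,v6) [+-+] → (-1.4036, 0.4306, -0.6322)–(-1.88247, 0.4306, -0.290465)  len=0.5883
  (v6,v11,v9) [+--] → (-1.88247, 0.4306, -0.290465)–(-2.2895, 0.4306, 0)  len=0.5000

Chained into 2 loop(s):
  loop 1: 6 segments, perimeter = 3.7932
  loop 2: 6 segments, perimeter = 3.4411
Total perimeter = 7.234


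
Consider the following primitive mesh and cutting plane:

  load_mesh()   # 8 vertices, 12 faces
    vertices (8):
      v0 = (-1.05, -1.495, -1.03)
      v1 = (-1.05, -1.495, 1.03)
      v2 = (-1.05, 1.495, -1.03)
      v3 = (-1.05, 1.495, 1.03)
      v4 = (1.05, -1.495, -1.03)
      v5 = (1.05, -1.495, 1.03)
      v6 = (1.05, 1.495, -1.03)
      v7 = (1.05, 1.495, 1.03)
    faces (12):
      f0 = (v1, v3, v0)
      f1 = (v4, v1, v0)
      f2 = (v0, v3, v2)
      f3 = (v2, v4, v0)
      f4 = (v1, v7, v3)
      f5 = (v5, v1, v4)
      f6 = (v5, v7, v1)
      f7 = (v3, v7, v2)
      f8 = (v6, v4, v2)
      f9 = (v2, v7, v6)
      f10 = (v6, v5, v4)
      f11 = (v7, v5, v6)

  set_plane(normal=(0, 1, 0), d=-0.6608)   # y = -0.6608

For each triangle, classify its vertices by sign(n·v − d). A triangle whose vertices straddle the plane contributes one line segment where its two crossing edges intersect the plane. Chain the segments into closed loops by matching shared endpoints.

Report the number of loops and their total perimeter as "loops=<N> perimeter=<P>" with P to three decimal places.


Straddling triangles (8 of 12):
  (v1,v3,v0) [-+-] → (-1.05, -0.6608, 1.03)–(-1.05, -0.6608, -0.455267)  len=1.4853
  (v0,v3,v2) [-++] → (-1.05, -0.6608, -0.455267)–(-1.05, -0.6608, -1.03)  len=0.5747
  (v2,v4,v0) [+--] → (0.464107, -0.6608, -1.03)–(-1.05, -0.6608, -1.03)  len=1.5141
  (v1,v7,v3) [-++] → (-0.464107, -0.6608, 1.03)–(-1.05, -0.6608, 1.03)  len=0.5859
  (v5,v7,v1) [-+-] → (1.05, -0.6608, 1.03)–(-0.464107, -0.6608, 1.03)  len=1.5141
  (v6,v4,v2) [+-+] → (1.05, -0.6608, -1.03)–(0.464107, -0.6608, -1.03)  len=0.5859
  (v6,v5,v4) [+--] → (1.05, -0.6608, 0.455267)–(1.05, -0.6608, -1.03)  len=1.4853
  (v7,v5,v6) [+-+] → (1.05, -0.6608, 1.03)–(1.05, -0.6608, 0.455267)  len=0.5747

Chained into 1 loop(s):
  loop 1: 8 segments, perimeter = 8.3200
Total perimeter = 8.320

loops=1 perimeter=8.320


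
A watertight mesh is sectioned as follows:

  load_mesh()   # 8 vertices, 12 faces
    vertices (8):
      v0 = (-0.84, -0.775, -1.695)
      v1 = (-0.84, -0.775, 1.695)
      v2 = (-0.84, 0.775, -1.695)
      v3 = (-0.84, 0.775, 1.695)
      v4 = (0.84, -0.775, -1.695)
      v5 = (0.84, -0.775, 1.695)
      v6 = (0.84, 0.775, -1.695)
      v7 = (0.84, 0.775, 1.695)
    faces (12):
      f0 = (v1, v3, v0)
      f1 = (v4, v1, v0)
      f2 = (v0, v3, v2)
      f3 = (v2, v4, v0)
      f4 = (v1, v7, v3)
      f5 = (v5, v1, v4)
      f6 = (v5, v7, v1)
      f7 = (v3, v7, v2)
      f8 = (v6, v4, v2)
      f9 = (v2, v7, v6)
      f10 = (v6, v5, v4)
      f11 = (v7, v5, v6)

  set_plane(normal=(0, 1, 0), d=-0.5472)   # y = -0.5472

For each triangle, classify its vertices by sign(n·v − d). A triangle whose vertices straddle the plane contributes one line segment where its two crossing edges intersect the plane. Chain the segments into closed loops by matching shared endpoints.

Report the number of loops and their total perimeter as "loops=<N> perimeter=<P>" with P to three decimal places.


loops=1 perimeter=10.140

Straddling triangles (8 of 12):
  (v1,v3,v0) [-+-] → (-0.84, -0.5472, 1.695)–(-0.84, -0.5472, -1.19678)  len=2.8918
  (v0,v3,v2) [-++] → (-0.84, -0.5472, -1.19678)–(-0.84, -0.5472, -1.695)  len=0.4982
  (v2,v4,v0) [+--] → (0.593094, -0.5472, -1.695)–(-0.84, -0.5472, -1.695)  len=1.4331
  (v1,v7,v3) [-++] → (-0.593094, -0.5472, 1.695)–(-0.84, -0.5472, 1.695)  len=0.2469
  (v5,v7,v1) [-+-] → (0.84, -0.5472, 1.695)–(-0.593094, -0.5472, 1.695)  len=1.4331
  (v6,v4,v2) [+-+] → (0.84, -0.5472, -1.695)–(0.593094, -0.5472, -1.695)  len=0.2469
  (v6,v5,v4) [+--] → (0.84, -0.5472, 1.19678)–(0.84, -0.5472, -1.695)  len=2.8918
  (v7,v5,v6) [+-+] → (0.84, -0.5472, 1.695)–(0.84, -0.5472, 1.19678)  len=0.4982

Chained into 1 loop(s):
  loop 1: 8 segments, perimeter = 10.1400
Total perimeter = 10.140


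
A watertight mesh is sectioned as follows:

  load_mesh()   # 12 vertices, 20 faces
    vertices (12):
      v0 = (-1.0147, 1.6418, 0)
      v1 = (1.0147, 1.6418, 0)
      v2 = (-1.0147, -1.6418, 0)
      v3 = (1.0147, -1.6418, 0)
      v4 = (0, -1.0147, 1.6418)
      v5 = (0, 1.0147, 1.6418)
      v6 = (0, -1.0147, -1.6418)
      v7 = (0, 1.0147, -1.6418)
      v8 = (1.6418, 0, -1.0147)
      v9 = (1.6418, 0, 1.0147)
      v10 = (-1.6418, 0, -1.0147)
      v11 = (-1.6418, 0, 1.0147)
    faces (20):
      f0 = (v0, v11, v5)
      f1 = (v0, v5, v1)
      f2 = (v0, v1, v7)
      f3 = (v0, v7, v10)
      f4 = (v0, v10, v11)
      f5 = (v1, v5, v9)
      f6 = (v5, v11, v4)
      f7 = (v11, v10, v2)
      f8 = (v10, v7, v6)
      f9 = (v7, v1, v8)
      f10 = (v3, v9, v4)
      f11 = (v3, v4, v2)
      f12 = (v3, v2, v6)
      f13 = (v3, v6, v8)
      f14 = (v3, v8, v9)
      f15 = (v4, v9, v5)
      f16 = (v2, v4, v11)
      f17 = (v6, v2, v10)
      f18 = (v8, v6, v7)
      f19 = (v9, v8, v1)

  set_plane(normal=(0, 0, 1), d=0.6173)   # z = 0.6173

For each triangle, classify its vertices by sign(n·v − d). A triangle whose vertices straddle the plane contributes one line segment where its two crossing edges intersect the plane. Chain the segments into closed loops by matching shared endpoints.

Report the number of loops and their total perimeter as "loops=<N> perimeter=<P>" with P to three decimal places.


Straddling triangles (10 of 20):
  (v0,v11,v5) [-++] → (-1.3962, 0.642999, 0.6173)–(-0.633183, 1.40602, 0.6173)  len=1.0791
  (v0,v5,v1) [-+-] → (-0.633183, 1.40602, 0.6173)–(0.633183, 1.40602, 0.6173)  len=1.2664
  (v0,v10,v11) [--+] → (-1.6418, 0, 0.6173)–(-1.3962, 0.642999, 0.6173)  len=0.6883
  (v1,v5,v9) [-++] → (0.633183, 1.40602, 0.6173)–(1.3962, 0.642999, 0.6173)  len=1.0791
  (v11,v10,v2) [+--] → (-1.6418, 0, 0.6173)–(-1.3962, -0.642999, 0.6173)  len=0.6883
  (v3,v9,v4) [-++] → (1.3962, -0.642999, 0.6173)–(0.633183, -1.40602, 0.6173)  len=1.0791
  (v3,v4,v2) [-+-] → (0.633183, -1.40602, 0.6173)–(-0.633183, -1.40602, 0.6173)  len=1.2664
  (v3,v8,v9) [--+] → (1.6418, 0, 0.6173)–(1.3962, -0.642999, 0.6173)  len=0.6883
  (v2,v4,v11) [-++] → (-0.633183, -1.40602, 0.6173)–(-1.3962, -0.642999, 0.6173)  len=1.0791
  (v9,v8,v1) [+--] → (1.6418, 0, 0.6173)–(1.3962, 0.642999, 0.6173)  len=0.6883

Chained into 1 loop(s):
  loop 1: 10 segments, perimeter = 9.6022
Total perimeter = 9.602

loops=1 perimeter=9.602


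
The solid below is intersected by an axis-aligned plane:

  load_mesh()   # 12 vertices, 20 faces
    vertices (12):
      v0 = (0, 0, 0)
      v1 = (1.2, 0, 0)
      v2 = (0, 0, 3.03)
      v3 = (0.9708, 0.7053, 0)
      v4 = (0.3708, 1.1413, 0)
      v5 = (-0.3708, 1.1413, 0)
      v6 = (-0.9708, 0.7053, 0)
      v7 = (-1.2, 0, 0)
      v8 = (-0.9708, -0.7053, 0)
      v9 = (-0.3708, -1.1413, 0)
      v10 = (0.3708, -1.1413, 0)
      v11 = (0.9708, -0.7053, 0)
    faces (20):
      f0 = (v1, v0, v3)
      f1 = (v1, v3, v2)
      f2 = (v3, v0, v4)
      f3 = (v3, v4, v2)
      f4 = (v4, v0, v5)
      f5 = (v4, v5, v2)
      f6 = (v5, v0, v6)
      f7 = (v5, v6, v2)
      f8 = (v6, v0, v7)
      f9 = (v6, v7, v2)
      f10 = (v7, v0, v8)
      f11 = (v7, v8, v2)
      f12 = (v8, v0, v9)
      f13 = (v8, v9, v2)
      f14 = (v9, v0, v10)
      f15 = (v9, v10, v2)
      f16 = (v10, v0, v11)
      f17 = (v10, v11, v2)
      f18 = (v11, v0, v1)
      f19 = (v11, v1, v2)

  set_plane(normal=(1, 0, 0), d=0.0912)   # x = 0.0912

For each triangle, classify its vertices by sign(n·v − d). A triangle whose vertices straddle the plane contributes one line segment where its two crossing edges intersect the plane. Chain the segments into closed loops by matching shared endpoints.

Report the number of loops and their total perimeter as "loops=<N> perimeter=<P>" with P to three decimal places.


Straddling triangles (12 of 20):
  (v1,v0,v3) [+-+] → (0.0912, 0, 0)–(0.0912, 0.0662581, 0)  len=0.0663
  (v1,v3,v2) [++-] → (0.0912, 0.0662581, 2.74535)–(0.0912, 0, 2.79972)  len=0.0857
  (v3,v0,v4) [+-+] → (0.0912, 0.0662581, 0)–(0.0912, 0.280708, 0)  len=0.2144
  (v3,v4,v2) [++-] → (0.0912, 0.280708, 2.28476)–(0.0912, 0.0662581, 2.74535)  len=0.5081
  (v4,v0,v5) [+--] → (0.0912, 0.280708, 0)–(0.0912, 1.1413, 0)  len=0.8606
  (v4,v5,v2) [+--] → (0.0912, 1.1413, 0)–(0.0912, 0.280708, 2.28476)  len=2.4415
  (v9,v0,v10) [--+] → (0.0912, -0.280708, 0)–(0.0912, -1.1413, 0)  len=0.8606
  (v9,v10,v2) [-+-] → (0.0912, -1.1413, 0)–(0.0912, -0.280708, 2.28476)  len=2.4415
  (v10,v0,v11) [+-+] → (0.0912, -0.280708, 0)–(0.0912, -0.0662581, 0)  len=0.2144
  (v10,v11,v2) [++-] → (0.0912, -0.0662581, 2.74535)–(0.0912, -0.280708, 2.28476)  len=0.5081
  (v11,v0,v1) [+-+] → (0.0912, -0.0662581, 0)–(0.0912, 0, 0)  len=0.0663
  (v11,v1,v2) [++-] → (0.0912, 0, 2.79972)–(0.0912, -0.0662581, 2.74535)  len=0.0857

Chained into 1 loop(s):
  loop 1: 12 segments, perimeter = 8.3531
Total perimeter = 8.353

loops=1 perimeter=8.353


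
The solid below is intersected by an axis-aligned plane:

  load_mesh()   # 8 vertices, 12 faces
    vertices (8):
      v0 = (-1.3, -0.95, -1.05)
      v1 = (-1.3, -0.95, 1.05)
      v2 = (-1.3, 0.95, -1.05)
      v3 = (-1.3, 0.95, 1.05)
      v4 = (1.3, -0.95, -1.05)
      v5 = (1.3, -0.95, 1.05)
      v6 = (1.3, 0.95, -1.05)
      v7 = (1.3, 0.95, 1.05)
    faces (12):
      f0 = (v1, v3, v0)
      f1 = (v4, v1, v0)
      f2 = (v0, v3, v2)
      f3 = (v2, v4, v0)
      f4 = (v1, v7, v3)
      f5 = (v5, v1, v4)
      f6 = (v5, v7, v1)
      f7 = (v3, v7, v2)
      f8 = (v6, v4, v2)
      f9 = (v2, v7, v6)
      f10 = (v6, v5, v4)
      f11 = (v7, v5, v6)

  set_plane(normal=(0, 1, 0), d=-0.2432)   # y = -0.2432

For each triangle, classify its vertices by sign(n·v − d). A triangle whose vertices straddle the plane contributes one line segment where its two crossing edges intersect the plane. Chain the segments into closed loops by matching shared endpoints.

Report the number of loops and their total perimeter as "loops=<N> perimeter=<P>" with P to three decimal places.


Straddling triangles (8 of 12):
  (v1,v3,v0) [-+-] → (-1.3, -0.2432, 1.05)–(-1.3, -0.2432, -0.2688)  len=1.3188
  (v0,v3,v2) [-++] → (-1.3, -0.2432, -0.2688)–(-1.3, -0.2432, -1.05)  len=0.7812
  (v2,v4,v0) [+--] → (0.3328, -0.2432, -1.05)–(-1.3, -0.2432, -1.05)  len=1.6328
  (v1,v7,v3) [-++] → (-0.3328, -0.2432, 1.05)–(-1.3, -0.2432, 1.05)  len=0.9672
  (v5,v7,v1) [-+-] → (1.3, -0.2432, 1.05)–(-0.3328, -0.2432, 1.05)  len=1.6328
  (v6,v4,v2) [+-+] → (1.3, -0.2432, -1.05)–(0.3328, -0.2432, -1.05)  len=0.9672
  (v6,v5,v4) [+--] → (1.3, -0.2432, 0.2688)–(1.3, -0.2432, -1.05)  len=1.3188
  (v7,v5,v6) [+-+] → (1.3, -0.2432, 1.05)–(1.3, -0.2432, 0.2688)  len=0.7812

Chained into 1 loop(s):
  loop 1: 8 segments, perimeter = 9.4000
Total perimeter = 9.400

loops=1 perimeter=9.400
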